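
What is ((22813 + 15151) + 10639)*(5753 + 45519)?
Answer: 2491973016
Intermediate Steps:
((22813 + 15151) + 10639)*(5753 + 45519) = (37964 + 10639)*51272 = 48603*51272 = 2491973016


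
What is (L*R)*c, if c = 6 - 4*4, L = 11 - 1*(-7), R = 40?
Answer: -7200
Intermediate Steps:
L = 18 (L = 11 + 7 = 18)
c = -10 (c = 6 - 16 = -10)
(L*R)*c = (18*40)*(-10) = 720*(-10) = -7200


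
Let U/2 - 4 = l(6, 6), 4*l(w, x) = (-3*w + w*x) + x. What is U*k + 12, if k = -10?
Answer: -188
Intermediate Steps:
l(w, x) = -3*w/4 + x/4 + w*x/4 (l(w, x) = ((-3*w + w*x) + x)/4 = (x - 3*w + w*x)/4 = -3*w/4 + x/4 + w*x/4)
U = 20 (U = 8 + 2*(-¾*6 + (¼)*6 + (¼)*6*6) = 8 + 2*(-9/2 + 3/2 + 9) = 8 + 2*6 = 8 + 12 = 20)
U*k + 12 = 20*(-10) + 12 = -200 + 12 = -188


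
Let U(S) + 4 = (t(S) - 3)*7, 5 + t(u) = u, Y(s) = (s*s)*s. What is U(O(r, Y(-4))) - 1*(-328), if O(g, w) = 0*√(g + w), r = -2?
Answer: 268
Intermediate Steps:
Y(s) = s³ (Y(s) = s²*s = s³)
t(u) = -5 + u
O(g, w) = 0
U(S) = -60 + 7*S (U(S) = -4 + ((-5 + S) - 3)*7 = -4 + (-8 + S)*7 = -4 + (-56 + 7*S) = -60 + 7*S)
U(O(r, Y(-4))) - 1*(-328) = (-60 + 7*0) - 1*(-328) = (-60 + 0) + 328 = -60 + 328 = 268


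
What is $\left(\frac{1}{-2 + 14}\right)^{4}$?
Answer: $\frac{1}{20736} \approx 4.8225 \cdot 10^{-5}$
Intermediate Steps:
$\left(\frac{1}{-2 + 14}\right)^{4} = \left(\frac{1}{12}\right)^{4} = \frac{1}{20736}$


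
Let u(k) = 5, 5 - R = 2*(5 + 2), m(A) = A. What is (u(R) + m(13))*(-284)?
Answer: -5112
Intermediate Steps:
R = -9 (R = 5 - 2*(5 + 2) = 5 - 2*7 = 5 - 1*14 = 5 - 14 = -9)
(u(R) + m(13))*(-284) = (5 + 13)*(-284) = 18*(-284) = -5112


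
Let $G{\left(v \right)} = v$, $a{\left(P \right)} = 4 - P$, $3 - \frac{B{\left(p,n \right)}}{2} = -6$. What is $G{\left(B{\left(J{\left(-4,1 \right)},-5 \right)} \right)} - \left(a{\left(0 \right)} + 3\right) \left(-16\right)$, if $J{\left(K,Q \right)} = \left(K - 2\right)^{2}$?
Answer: $130$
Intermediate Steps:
$J{\left(K,Q \right)} = \left(-2 + K\right)^{2}$
$B{\left(p,n \right)} = 18$ ($B{\left(p,n \right)} = 6 - -12 = 6 + 12 = 18$)
$G{\left(B{\left(J{\left(-4,1 \right)},-5 \right)} \right)} - \left(a{\left(0 \right)} + 3\right) \left(-16\right) = 18 - \left(\left(4 - 0\right) + 3\right) \left(-16\right) = 18 - \left(\left(4 + 0\right) + 3\right) \left(-16\right) = 18 - \left(4 + 3\right) \left(-16\right) = 18 - 7 \left(-16\right) = 18 - -112 = 18 + 112 = 130$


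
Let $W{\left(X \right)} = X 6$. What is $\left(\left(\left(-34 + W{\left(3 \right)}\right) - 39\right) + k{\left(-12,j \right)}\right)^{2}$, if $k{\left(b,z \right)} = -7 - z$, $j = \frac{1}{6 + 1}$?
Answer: $\frac{189225}{49} \approx 3861.7$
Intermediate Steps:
$W{\left(X \right)} = 6 X$
$j = \frac{1}{7} \approx 0.14286$
$\left(\left(\left(-34 + W{\left(3 \right)}\right) - 39\right) + k{\left(-12,j \right)}\right)^{2} = \left(\left(\left(-34 + 6 \cdot 3\right) - 39\right) - \frac{50}{7}\right)^{2} = \left(\left(\left(-34 + 18\right) - 39\right) - \frac{50}{7}\right)^{2} = \left(\left(-16 - 39\right) - \frac{50}{7}\right)^{2} = \left(-55 - \frac{50}{7}\right)^{2} = \left(- \frac{435}{7}\right)^{2} = \frac{189225}{49}$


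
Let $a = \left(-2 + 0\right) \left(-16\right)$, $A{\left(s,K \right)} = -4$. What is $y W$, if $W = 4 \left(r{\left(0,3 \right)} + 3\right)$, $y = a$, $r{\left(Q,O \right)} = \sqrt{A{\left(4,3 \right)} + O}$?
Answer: $384 + 128 i \approx 384.0 + 128.0 i$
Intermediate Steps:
$a = 32$ ($a = \left(-2\right) \left(-16\right) = 32$)
$r{\left(Q,O \right)} = \sqrt{-4 + O}$
$y = 32$
$W = 12 + 4 i$ ($W = 4 \left(\sqrt{-4 + 3} + 3\right) = 4 \left(\sqrt{-1} + 3\right) = 4 \left(i + 3\right) = 4 \left(3 + i\right) = 12 + 4 i \approx 12.0 + 4.0 i$)
$y W = 32 \left(12 + 4 i\right) = 384 + 128 i$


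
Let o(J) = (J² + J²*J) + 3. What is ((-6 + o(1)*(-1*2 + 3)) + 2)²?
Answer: 1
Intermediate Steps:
o(J) = 3 + J² + J³ (o(J) = (J² + J³) + 3 = 3 + J² + J³)
((-6 + o(1)*(-1*2 + 3)) + 2)² = ((-6 + (3 + 1² + 1³)*(-1*2 + 3)) + 2)² = ((-6 + (3 + 1 + 1)*(-2 + 3)) + 2)² = ((-6 + 5*1) + 2)² = ((-6 + 5) + 2)² = (-1 + 2)² = 1² = 1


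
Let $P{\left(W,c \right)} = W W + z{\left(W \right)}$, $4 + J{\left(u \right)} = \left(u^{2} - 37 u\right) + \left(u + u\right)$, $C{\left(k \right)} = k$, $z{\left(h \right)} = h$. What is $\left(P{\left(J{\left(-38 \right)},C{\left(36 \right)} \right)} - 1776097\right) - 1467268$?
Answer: $4432305$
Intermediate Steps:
$J{\left(u \right)} = -4 + u^{2} - 35 u$ ($J{\left(u \right)} = -4 + \left(\left(u^{2} - 37 u\right) + \left(u + u\right)\right) = -4 + \left(\left(u^{2} - 37 u\right) + 2 u\right) = -4 + \left(u^{2} - 35 u\right) = -4 + u^{2} - 35 u$)
$P{\left(W,c \right)} = W + W^{2}$ ($P{\left(W,c \right)} = W W + W = W^{2} + W = W + W^{2}$)
$\left(P{\left(J{\left(-38 \right)},C{\left(36 \right)} \right)} - 1776097\right) - 1467268 = \left(\left(-4 + \left(-38\right)^{2} - -1330\right) \left(1 - \left(-1326 - 1444\right)\right) - 1776097\right) - 1467268 = \left(\left(-4 + 1444 + 1330\right) \left(1 + \left(-4 + 1444 + 1330\right)\right) - 1776097\right) - 1467268 = \left(2770 \left(1 + 2770\right) - 1776097\right) - 1467268 = \left(2770 \cdot 2771 - 1776097\right) - 1467268 = \left(7675670 - 1776097\right) - 1467268 = 5899573 - 1467268 = 4432305$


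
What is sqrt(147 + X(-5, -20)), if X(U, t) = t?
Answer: sqrt(127) ≈ 11.269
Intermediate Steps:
sqrt(147 + X(-5, -20)) = sqrt(147 - 20) = sqrt(127)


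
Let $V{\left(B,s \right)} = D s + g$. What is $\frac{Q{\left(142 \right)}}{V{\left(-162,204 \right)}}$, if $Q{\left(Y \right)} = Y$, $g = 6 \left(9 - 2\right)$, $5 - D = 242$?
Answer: $- \frac{71}{24153} \approx -0.0029396$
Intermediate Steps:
$D = -237$ ($D = 5 - 242 = -237$)
$g = 42$ ($g = 6 \cdot 7 = 42$)
$V{\left(B,s \right)} = 42 - 237 s$ ($V{\left(B,s \right)} = - 237 s + 42 = 42 - 237 s$)
$\frac{Q{\left(142 \right)}}{V{\left(-162,204 \right)}} = \frac{142}{42 - 48348} = \frac{142}{-48306} = 142 \left(- \frac{1}{48306}\right) = - \frac{71}{24153}$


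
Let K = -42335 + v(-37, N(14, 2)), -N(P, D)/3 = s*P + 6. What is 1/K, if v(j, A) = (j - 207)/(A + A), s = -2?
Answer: -33/1397116 ≈ -2.3620e-5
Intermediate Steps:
N(P, D) = -18 + 6*P (N(P, D) = -3*(-2*P + 6) = -3*(6 - 2*P) = -18 + 6*P)
v(j, A) = (-207 + j)/(2*A) (v(j, A) = (-207 + j)/((2*A)) = (-207 + j)*(1/(2*A)) = (-207 + j)/(2*A))
K = -1397116/33 (K = -42335 + (-207 - 37)/(2*(-18 + 6*14)) = -42335 + (½)*(-244)/(-18 + 84) = -42335 + (½)*(-244)/66 = -42335 + (½)*(1/66)*(-244) = -42335 - 61/33 = -1397116/33 ≈ -42337.)
1/K = 1/(-1397116/33) = -33/1397116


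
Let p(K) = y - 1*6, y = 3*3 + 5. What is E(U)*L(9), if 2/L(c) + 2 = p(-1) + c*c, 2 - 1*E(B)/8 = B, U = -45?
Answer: 752/87 ≈ 8.6437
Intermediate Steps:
E(B) = 16 - 8*B
y = 14 (y = 9 + 5 = 14)
p(K) = 8 (p(K) = 14 - 1*6 = 14 - 6 = 8)
L(c) = 2/(6 + c**2) (L(c) = 2/(-2 + (8 + c*c)) = 2/(-2 + (8 + c**2)) = 2/(6 + c**2))
E(U)*L(9) = (16 - 8*(-45))*(2/(6 + 9**2)) = (16 + 360)*(2/(6 + 81)) = 376*(2/87) = 752/87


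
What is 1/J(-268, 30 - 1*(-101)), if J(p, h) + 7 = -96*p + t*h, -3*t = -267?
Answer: 1/37380 ≈ 2.6752e-5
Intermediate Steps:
t = 89 (t = -⅓*(-267) = 89)
J(p, h) = -7 - 96*p + 89*h (J(p, h) = -7 + (-96*p + 89*h) = -7 - 96*p + 89*h)
1/J(-268, 30 - 1*(-101)) = 1/(-7 - 96*(-268) + 89*(30 - 1*(-101))) = 1/(-7 + 25728 + 89*(30 + 101)) = 1/(-7 + 25728 + 89*131) = 1/(-7 + 25728 + 11659) = 1/37380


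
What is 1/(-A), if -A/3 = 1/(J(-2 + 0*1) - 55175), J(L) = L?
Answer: -55177/3 ≈ -18392.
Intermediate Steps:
A = 3/55177 (A = -3/((-2 + 0*1) - 55175) = -3/((-2 + 0) - 55175) = -3/(-2 - 55175) = -3/(-55177) = -3*(-1/55177) = 3/55177 ≈ 5.4370e-5)
1/(-A) = 1/(-1*3/55177) = 1/(-3/55177) = -55177/3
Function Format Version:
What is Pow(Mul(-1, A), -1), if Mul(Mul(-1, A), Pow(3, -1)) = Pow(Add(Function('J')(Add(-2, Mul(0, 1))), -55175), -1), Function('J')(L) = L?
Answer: Rational(-55177, 3) ≈ -18392.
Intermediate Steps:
A = Rational(3, 55177) (A = Mul(-3, Pow(Add(Add(-2, Mul(0, 1)), -55175), -1)) = Mul(-3, Pow(Add(Add(-2, 0), -55175), -1)) = Mul(-3, Pow(Add(-2, -55175), -1)) = Mul(-3, Pow(-55177, -1)) = Mul(-3, Rational(-1, 55177)) = Rational(3, 55177) ≈ 5.4370e-5)
Pow(Mul(-1, A), -1) = Pow(Mul(-1, Rational(3, 55177)), -1) = Pow(Rational(-3, 55177), -1) = Rational(-55177, 3)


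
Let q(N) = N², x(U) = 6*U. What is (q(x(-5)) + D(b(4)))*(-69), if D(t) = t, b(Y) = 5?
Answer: -62445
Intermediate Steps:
(q(x(-5)) + D(b(4)))*(-69) = ((6*(-5))² + 5)*(-69) = ((-30)² + 5)*(-69) = (900 + 5)*(-69) = 905*(-69) = -62445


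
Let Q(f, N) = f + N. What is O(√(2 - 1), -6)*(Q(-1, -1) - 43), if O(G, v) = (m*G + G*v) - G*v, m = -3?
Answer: 135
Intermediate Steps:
Q(f, N) = N + f
O(G, v) = -3*G (O(G, v) = (-3*G + G*v) - G*v = -3*G)
O(√(2 - 1), -6)*(Q(-1, -1) - 43) = (-3*√(2 - 1))*((-1 - 1) - 43) = (-3*√1)*(-2 - 43) = -3*1*(-45) = -3*(-45) = 135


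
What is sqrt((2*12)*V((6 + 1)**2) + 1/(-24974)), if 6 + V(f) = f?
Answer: 7*sqrt(13135899442)/24974 ≈ 32.125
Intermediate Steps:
V(f) = -6 + f
sqrt((2*12)*V((6 + 1)**2) + 1/(-24974)) = sqrt((2*12)*(-6 + (6 + 1)**2) + 1/(-24974)) = sqrt(24*(-6 + 7**2) - 1/24974) = sqrt(24*(-6 + 49) - 1/24974) = sqrt(24*43 - 1/24974) = sqrt(1032 - 1/24974) = sqrt(25773167/24974) = 7*sqrt(13135899442)/24974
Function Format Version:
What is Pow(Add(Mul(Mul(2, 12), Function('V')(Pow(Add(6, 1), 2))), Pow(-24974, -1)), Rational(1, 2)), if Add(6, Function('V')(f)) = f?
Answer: Mul(Rational(7, 24974), Pow(13135899442, Rational(1, 2))) ≈ 32.125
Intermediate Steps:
Function('V')(f) = Add(-6, f)
Pow(Add(Mul(Mul(2, 12), Function('V')(Pow(Add(6, 1), 2))), Pow(-24974, -1)), Rational(1, 2)) = Pow(Add(Mul(Mul(2, 12), Add(-6, Pow(Add(6, 1), 2))), Pow(-24974, -1)), Rational(1, 2)) = Pow(Add(Mul(24, Add(-6, Pow(7, 2))), Rational(-1, 24974)), Rational(1, 2)) = Pow(Add(Mul(24, Add(-6, 49)), Rational(-1, 24974)), Rational(1, 2)) = Pow(Add(Mul(24, 43), Rational(-1, 24974)), Rational(1, 2)) = Pow(Add(1032, Rational(-1, 24974)), Rational(1, 2)) = Pow(Rational(25773167, 24974), Rational(1, 2)) = Mul(Rational(7, 24974), Pow(13135899442, Rational(1, 2)))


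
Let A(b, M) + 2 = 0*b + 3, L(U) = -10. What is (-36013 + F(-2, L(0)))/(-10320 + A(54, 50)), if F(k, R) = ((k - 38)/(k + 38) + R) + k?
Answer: 324235/92871 ≈ 3.4912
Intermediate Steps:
A(b, M) = 1 (A(b, M) = -2 + (0*b + 3) = -2 + (0 + 3) = -2 + 3 = 1)
F(k, R) = R + k + (-38 + k)/(38 + k) (F(k, R) = ((-38 + k)/(38 + k) + R) + k = (R + (-38 + k)/(38 + k)) + k = R + k + (-38 + k)/(38 + k))
(-36013 + F(-2, L(0)))/(-10320 + A(54, 50)) = (-36013 + (-38 + (-2)² + 38*(-10) + 39*(-2) - 10*(-2))/(38 - 2))/(-10320 + 1) = (-36013 + (-38 + 4 - 380 - 78 + 20)/36)/(-10319) = (-36013 + (1/36)*(-472))*(-1/10319) = (-36013 - 118/9)*(-1/10319) = -324235/9*(-1/10319) = 324235/92871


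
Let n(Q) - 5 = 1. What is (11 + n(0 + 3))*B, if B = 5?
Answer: 85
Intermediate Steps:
n(Q) = 6 (n(Q) = 5 + 1 = 6)
(11 + n(0 + 3))*B = (11 + 6)*5 = 17*5 = 85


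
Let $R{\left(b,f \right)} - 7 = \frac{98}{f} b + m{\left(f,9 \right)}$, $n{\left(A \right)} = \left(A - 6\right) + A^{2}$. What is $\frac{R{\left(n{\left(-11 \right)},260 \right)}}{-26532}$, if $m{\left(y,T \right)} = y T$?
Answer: $- \frac{3977}{44220} \approx -0.089937$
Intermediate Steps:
$n{\left(A \right)} = -6 + A + A^{2}$ ($n{\left(A \right)} = \left(-6 + A\right) + A^{2} = -6 + A + A^{2}$)
$m{\left(y,T \right)} = T y$
$R{\left(b,f \right)} = 7 + 9 f + \frac{98 b}{f}$ ($R{\left(b,f \right)} = 7 + \left(\frac{98}{f} b + 9 f\right) = 7 + \left(\frac{98 b}{f} + 9 f\right) = 7 + \left(9 f + \frac{98 b}{f}\right) = 7 + 9 f + \frac{98 b}{f}$)
$\frac{R{\left(n{\left(-11 \right)},260 \right)}}{-26532} = \frac{7 + 9 \cdot 260 + \frac{98 \left(-6 - 11 + \left(-11\right)^{2}\right)}{260}}{-26532} = \left(7 + 2340 + 98 \left(-6 - 11 + 121\right) \frac{1}{260}\right) \left(- \frac{1}{26532}\right) = \left(7 + 2340 + 98 \cdot 104 \cdot \frac{1}{260}\right) \left(- \frac{1}{26532}\right) = \left(7 + 2340 + \frac{196}{5}\right) \left(- \frac{1}{26532}\right) = \frac{11931}{5} \left(- \frac{1}{26532}\right) = - \frac{3977}{44220}$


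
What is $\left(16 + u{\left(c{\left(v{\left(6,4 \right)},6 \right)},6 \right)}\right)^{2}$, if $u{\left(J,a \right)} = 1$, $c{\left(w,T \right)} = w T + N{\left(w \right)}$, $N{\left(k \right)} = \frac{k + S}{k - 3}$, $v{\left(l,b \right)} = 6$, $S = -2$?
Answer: $289$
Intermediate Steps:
$N{\left(k \right)} = \frac{-2 + k}{-3 + k}$ ($N{\left(k \right)} = \frac{k - 2}{k - 3} = \frac{-2 + k}{-3 + k}$)
$c{\left(w,T \right)} = T w + \frac{-2 + w}{-3 + w}$ ($c{\left(w,T \right)} = w T + \frac{-2 + w}{-3 + w} = T w + \frac{-2 + w}{-3 + w}$)
$\left(16 + u{\left(c{\left(v{\left(6,4 \right)},6 \right)},6 \right)}\right)^{2} = \left(16 + 1\right)^{2} = 17^{2} = 289$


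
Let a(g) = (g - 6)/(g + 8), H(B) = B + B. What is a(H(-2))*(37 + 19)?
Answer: -140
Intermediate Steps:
H(B) = 2*B
a(g) = (-6 + g)/(8 + g)
a(H(-2))*(37 + 19) = ((-6 + 2*(-2))/(8 + 2*(-2)))*(37 + 19) = ((-6 - 4)/(8 - 4))*56 = (-10/4)*56 = ((1/4)*(-10))*56 = -5/2*56 = -140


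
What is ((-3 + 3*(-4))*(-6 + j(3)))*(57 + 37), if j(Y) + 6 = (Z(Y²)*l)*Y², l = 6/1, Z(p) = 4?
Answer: -287640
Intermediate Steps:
l = 6 (l = 6*1 = 6)
j(Y) = -6 + 24*Y² (j(Y) = -6 + (4*6)*Y² = -6 + 24*Y²)
((-3 + 3*(-4))*(-6 + j(3)))*(57 + 37) = ((-3 + 3*(-4))*(-6 + (-6 + 24*3²)))*(57 + 37) = ((-3 - 12)*(-6 + (-6 + 24*9)))*94 = -15*(-6 + (-6 + 216))*94 = -15*(-6 + 210)*94 = -15*204*94 = -3060*94 = -287640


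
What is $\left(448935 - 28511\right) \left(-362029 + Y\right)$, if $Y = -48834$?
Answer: $-172736665912$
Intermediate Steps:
$\left(448935 - 28511\right) \left(-362029 + Y\right) = \left(448935 - 28511\right) \left(-362029 - 48834\right) = 420424 \left(-410863\right) = -172736665912$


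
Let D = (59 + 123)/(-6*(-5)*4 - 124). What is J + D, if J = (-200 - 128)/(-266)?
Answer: -11775/266 ≈ -44.267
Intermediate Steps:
J = 164/133 (J = -328*(-1/266) = 164/133 ≈ 1.2331)
D = -91/2 (D = 182/(30*4 - 124) = 182/(120 - 124) = 182/(-4) = 182*(-1/4) = -91/2 ≈ -45.500)
J + D = 164/133 - 91/2 = -11775/266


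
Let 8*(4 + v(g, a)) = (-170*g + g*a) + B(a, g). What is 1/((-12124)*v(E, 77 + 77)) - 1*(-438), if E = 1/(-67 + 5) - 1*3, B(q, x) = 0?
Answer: 334549625/763812 ≈ 438.00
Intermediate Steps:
E = -187/62 (E = 1/(-62) - 3 = -1/62 - 3 = -187/62 ≈ -3.0161)
v(g, a) = -4 - 85*g/4 + a*g/8 (v(g, a) = -4 + ((-170*g + g*a) + 0)/8 = -4 + ((-170*g + a*g) + 0)/8 = -4 + (-170*g + a*g)/8 = -4 + (-85*g/4 + a*g/8) = -4 - 85*g/4 + a*g/8)
1/((-12124)*v(E, 77 + 77)) - 1*(-438) = 1/((-12124)*(-4 - 85/4*(-187/62) + (1/8)*(77 + 77)*(-187/62))) - 1*(-438) = -1/(12124*(-4 + 15895/248 + (1/8)*154*(-187/62))) + 438 = -1/(12124*(-4 + 15895/248 - 14399/248)) + 438 = -1/(12124*63/31) + 438 = -1/12124*31/63 + 438 = -31/763812 + 438 = 334549625/763812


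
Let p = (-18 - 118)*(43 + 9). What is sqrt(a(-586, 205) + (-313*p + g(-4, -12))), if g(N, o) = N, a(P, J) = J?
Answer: sqrt(2213737) ≈ 1487.9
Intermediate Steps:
p = -7072 (p = -136*52 = -7072)
sqrt(a(-586, 205) + (-313*p + g(-4, -12))) = sqrt(205 + (-313*(-7072) - 4)) = sqrt(205 + (2213536 - 4)) = sqrt(205 + 2213532) = sqrt(2213737)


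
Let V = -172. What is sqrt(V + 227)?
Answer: sqrt(55) ≈ 7.4162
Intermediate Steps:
sqrt(V + 227) = sqrt(-172 + 227) = sqrt(55)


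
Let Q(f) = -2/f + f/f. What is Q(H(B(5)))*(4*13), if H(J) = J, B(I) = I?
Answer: 156/5 ≈ 31.200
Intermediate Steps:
Q(f) = 1 - 2/f (Q(f) = -2/f + 1 = 1 - 2/f)
Q(H(B(5)))*(4*13) = ((-2 + 5)/5)*(4*13) = ((⅕)*3)*52 = (⅗)*52 = 156/5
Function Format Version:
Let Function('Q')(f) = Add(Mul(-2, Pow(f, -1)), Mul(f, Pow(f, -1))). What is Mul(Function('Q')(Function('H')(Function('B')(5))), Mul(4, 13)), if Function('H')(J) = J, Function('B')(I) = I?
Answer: Rational(156, 5) ≈ 31.200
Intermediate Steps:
Function('Q')(f) = Add(1, Mul(-2, Pow(f, -1))) (Function('Q')(f) = Add(Mul(-2, Pow(f, -1)), 1) = Add(1, Mul(-2, Pow(f, -1))))
Mul(Function('Q')(Function('H')(Function('B')(5))), Mul(4, 13)) = Mul(Mul(Pow(5, -1), Add(-2, 5)), Mul(4, 13)) = Mul(Mul(Rational(1, 5), 3), 52) = Mul(Rational(3, 5), 52) = Rational(156, 5)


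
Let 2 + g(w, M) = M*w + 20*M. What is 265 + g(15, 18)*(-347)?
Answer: -217651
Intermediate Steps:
g(w, M) = -2 + 20*M + M*w (g(w, M) = -2 + (M*w + 20*M) = -2 + (20*M + M*w) = -2 + 20*M + M*w)
265 + g(15, 18)*(-347) = 265 + (-2 + 20*18 + 18*15)*(-347) = 265 + (-2 + 360 + 270)*(-347) = 265 + 628*(-347) = 265 - 217916 = -217651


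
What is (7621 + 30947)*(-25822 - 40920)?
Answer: -2574105456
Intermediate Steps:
(7621 + 30947)*(-25822 - 40920) = 38568*(-66742) = -2574105456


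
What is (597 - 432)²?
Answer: 27225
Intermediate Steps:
(597 - 432)² = 165² = 27225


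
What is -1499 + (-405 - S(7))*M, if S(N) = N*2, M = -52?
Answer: 20289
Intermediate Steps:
S(N) = 2*N
-1499 + (-405 - S(7))*M = -1499 + (-405 - 2*7)*(-52) = -1499 + (-405 - 1*14)*(-52) = -1499 + (-405 - 14)*(-52) = -1499 - 419*(-52) = -1499 + 21788 = 20289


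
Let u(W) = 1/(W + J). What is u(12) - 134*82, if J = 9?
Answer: -230747/21 ≈ -10988.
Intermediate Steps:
u(W) = 1/(9 + W) (u(W) = 1/(W + 9) = 1/(9 + W))
u(12) - 134*82 = 1/(9 + 12) - 134*82 = 1/21 - 10988 = -230747/21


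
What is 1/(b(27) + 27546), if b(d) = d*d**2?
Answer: 1/47229 ≈ 2.1173e-5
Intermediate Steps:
b(d) = d**3
1/(b(27) + 27546) = 1/(27**3 + 27546) = 1/(19683 + 27546) = 1/47229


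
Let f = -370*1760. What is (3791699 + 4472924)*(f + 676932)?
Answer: 212665279036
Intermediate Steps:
f = -651200
(3791699 + 4472924)*(f + 676932) = (3791699 + 4472924)*(-651200 + 676932) = 8264623*25732 = 212665279036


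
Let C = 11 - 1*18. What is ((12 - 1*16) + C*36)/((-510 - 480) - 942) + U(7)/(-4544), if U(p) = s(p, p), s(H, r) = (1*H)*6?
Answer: 135265/1097376 ≈ 0.12326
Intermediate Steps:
s(H, r) = 6*H (s(H, r) = H*6 = 6*H)
U(p) = 6*p
C = -7 (C = 11 - 18 = -7)
((12 - 1*16) + C*36)/((-510 - 480) - 942) + U(7)/(-4544) = ((12 - 1*16) - 7*36)/((-510 - 480) - 942) + (6*7)/(-4544) = ((12 - 16) - 252)/(-990 - 942) + 42*(-1/4544) = (-4 - 252)/(-1932) - 21/2272 = -256*(-1/1932) - 21/2272 = 64/483 - 21/2272 = 135265/1097376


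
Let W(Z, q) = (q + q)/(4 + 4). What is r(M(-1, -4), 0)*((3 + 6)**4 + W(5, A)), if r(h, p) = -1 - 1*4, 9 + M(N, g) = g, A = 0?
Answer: -32805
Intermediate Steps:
M(N, g) = -9 + g
W(Z, q) = q/4 (W(Z, q) = (2*q)/8 = (2*q)*(1/8) = q/4)
r(h, p) = -5 (r(h, p) = -1 - 4 = -5)
r(M(-1, -4), 0)*((3 + 6)**4 + W(5, A)) = -5*((3 + 6)**4 + (1/4)*0) = -5*(9**4 + 0) = -5*(6561 + 0) = -5*6561 = -32805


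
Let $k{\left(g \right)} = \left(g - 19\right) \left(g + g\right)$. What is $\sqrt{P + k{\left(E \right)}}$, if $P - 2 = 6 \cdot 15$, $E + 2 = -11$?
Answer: $2 \sqrt{231} \approx 30.397$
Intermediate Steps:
$E = -13$ ($E = -2 - 11 = -13$)
$P = 92$ ($P = 2 + 6 \cdot 15 = 2 + 90 = 92$)
$k{\left(g \right)} = 2 g \left(-19 + g\right)$ ($k{\left(g \right)} = \left(-19 + g\right) 2 g = 2 g \left(-19 + g\right)$)
$\sqrt{P + k{\left(E \right)}} = \sqrt{92 + 2 \left(-13\right) \left(-19 - 13\right)} = \sqrt{92 + 2 \left(-13\right) \left(-32\right)} = \sqrt{92 + 832} = \sqrt{924} = 2 \sqrt{231}$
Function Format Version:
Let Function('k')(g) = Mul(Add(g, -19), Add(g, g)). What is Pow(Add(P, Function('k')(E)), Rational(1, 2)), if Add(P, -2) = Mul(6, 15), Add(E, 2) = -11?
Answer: Mul(2, Pow(231, Rational(1, 2))) ≈ 30.397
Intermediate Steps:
E = -13 (E = Add(-2, -11) = -13)
P = 92 (P = Add(2, Mul(6, 15)) = Add(2, 90) = 92)
Function('k')(g) = Mul(2, g, Add(-19, g)) (Function('k')(g) = Mul(Add(-19, g), Mul(2, g)) = Mul(2, g, Add(-19, g)))
Pow(Add(P, Function('k')(E)), Rational(1, 2)) = Pow(Add(92, Mul(2, -13, Add(-19, -13))), Rational(1, 2)) = Pow(Add(92, Mul(2, -13, -32)), Rational(1, 2)) = Pow(Add(92, 832), Rational(1, 2)) = Pow(924, Rational(1, 2)) = Mul(2, Pow(231, Rational(1, 2)))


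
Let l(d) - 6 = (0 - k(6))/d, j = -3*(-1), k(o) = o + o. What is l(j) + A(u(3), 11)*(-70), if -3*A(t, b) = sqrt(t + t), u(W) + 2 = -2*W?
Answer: 2 + 280*I/3 ≈ 2.0 + 93.333*I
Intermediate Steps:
u(W) = -2 - 2*W
k(o) = 2*o
A(t, b) = -sqrt(2)*sqrt(t)/3 (A(t, b) = -sqrt(t + t)/3 = -sqrt(2)*sqrt(t)/3)
j = 3
l(d) = 6 - 12/d (l(d) = 6 + (0 - 2*6)/d = 6 + (0 - 1*12)/d = 6 + (0 - 12)/d = 6 - 12/d)
l(j) + A(u(3), 11)*(-70) = (6 - 12/3) - sqrt(2)*sqrt(-2 - 2*3)/3*(-70) = (6 - 12*1/3) - sqrt(2)*sqrt(-2 - 6)/3*(-70) = (6 - 4) - sqrt(2)*sqrt(-8)/3*(-70) = 2 - sqrt(2)*2*I*sqrt(2)/3*(-70) = 2 - 4*I/3*(-70) = 2 + 280*I/3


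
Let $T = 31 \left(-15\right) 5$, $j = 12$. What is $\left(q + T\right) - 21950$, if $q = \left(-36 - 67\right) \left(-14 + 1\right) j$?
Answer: $-8207$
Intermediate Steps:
$q = 16068$ ($q = \left(-36 - 67\right) \left(-14 + 1\right) 12 = \left(-103\right) \left(-13\right) 12 = 1339 \cdot 12 = 16068$)
$T = -2325$ ($T = \left(-465\right) 5 = -2325$)
$\left(q + T\right) - 21950 = \left(16068 - 2325\right) - 21950 = 13743 - 21950 = -8207$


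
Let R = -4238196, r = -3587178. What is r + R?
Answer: -7825374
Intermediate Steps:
r + R = -3587178 - 4238196 = -7825374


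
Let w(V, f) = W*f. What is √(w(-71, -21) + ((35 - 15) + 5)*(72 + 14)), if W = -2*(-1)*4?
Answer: √1982 ≈ 44.520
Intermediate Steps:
W = 8 (W = 2*4 = 8)
w(V, f) = 8*f
√(w(-71, -21) + ((35 - 15) + 5)*(72 + 14)) = √(8*(-21) + ((35 - 15) + 5)*(72 + 14)) = √(-168 + (20 + 5)*86) = √(-168 + 25*86) = √(-168 + 2150) = √1982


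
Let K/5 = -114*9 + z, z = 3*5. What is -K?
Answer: 5055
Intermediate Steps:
z = 15
K = -5055 (K = 5*(-114*9 + 15) = 5*(-1026 + 15) = 5*(-1011) = -5055)
-K = -1*(-5055) = 5055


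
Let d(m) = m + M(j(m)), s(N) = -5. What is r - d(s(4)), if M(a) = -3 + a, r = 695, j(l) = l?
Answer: 708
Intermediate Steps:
d(m) = -3 + 2*m (d(m) = m + (-3 + m) = -3 + 2*m)
r - d(s(4)) = 695 - (-3 + 2*(-5)) = 695 - (-3 - 10) = 695 - 1*(-13) = 695 + 13 = 708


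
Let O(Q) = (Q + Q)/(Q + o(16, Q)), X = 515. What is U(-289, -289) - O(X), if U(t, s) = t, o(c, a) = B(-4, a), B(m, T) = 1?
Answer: -75077/258 ≈ -291.00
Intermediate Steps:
o(c, a) = 1
O(Q) = 2*Q/(1 + Q) (O(Q) = (Q + Q)/(Q + 1) = (2*Q)/(1 + Q) = 2*Q/(1 + Q))
U(-289, -289) - O(X) = -289 - 2*515/(1 + 515) = -289 - 2*515/516 = -289 - 1*515/258 = -289 - 515/258 = -75077/258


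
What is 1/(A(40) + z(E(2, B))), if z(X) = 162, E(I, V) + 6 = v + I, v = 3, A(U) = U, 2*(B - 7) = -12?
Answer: 1/202 ≈ 0.0049505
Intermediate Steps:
B = 1 (B = 7 + (½)*(-12) = 7 - 6 = 1)
E(I, V) = -3 + I (E(I, V) = -6 + (3 + I) = -3 + I)
1/(A(40) + z(E(2, B))) = 1/(40 + 162) = 1/202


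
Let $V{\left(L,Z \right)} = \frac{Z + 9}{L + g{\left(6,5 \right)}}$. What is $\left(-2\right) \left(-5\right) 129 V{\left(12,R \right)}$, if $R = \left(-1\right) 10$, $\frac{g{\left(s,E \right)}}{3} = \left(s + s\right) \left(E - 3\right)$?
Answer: $- \frac{215}{14} \approx -15.357$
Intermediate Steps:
$g{\left(s,E \right)} = 6 s \left(-3 + E\right)$ ($g{\left(s,E \right)} = 3 \left(s + s\right) \left(E - 3\right) = 3 \cdot 2 s \left(-3 + E\right) = 6 s \left(-3 + E\right)$)
$R = -10$
$V{\left(L,Z \right)} = \frac{9 + Z}{72 + L}$ ($V{\left(L,Z \right)} = \frac{Z + 9}{L + 6 \cdot 6 \left(-3 + 5\right)} = \frac{9 + Z}{L + 6 \cdot 6 \cdot 2} = \frac{9 + Z}{L + 72} = \frac{9 + Z}{72 + L}$)
$\left(-2\right) \left(-5\right) 129 V{\left(12,R \right)} = \left(-2\right) \left(-5\right) 129 \frac{9 - 10}{72 + 12} = 10 \cdot 129 \cdot \frac{1}{84} \left(-1\right) = 1290 \cdot \frac{1}{84} \left(-1\right) = 1290 \left(- \frac{1}{84}\right) = - \frac{215}{14}$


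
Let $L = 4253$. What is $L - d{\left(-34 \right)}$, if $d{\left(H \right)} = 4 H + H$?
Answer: $4423$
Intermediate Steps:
$d{\left(H \right)} = 5 H$
$L - d{\left(-34 \right)} = 4253 - 5 \left(-34\right) = 4253 - -170 = 4253 + 170 = 4423$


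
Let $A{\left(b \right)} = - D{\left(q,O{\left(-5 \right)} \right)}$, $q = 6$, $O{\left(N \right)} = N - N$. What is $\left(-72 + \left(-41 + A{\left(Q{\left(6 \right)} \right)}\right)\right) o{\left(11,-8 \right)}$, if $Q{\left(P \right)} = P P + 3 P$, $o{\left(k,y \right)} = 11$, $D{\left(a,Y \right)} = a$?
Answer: $-1309$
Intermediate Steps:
$O{\left(N \right)} = 0$
$Q{\left(P \right)} = P^{2} + 3 P$
$A{\left(b \right)} = -6$ ($A{\left(b \right)} = \left(-1\right) 6 = -6$)
$\left(-72 + \left(-41 + A{\left(Q{\left(6 \right)} \right)}\right)\right) o{\left(11,-8 \right)} = \left(-72 - 47\right) 11 = \left(-119\right) 11 = -1309$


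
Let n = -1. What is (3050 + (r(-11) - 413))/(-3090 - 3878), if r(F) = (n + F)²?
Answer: -2781/6968 ≈ -0.39911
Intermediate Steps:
r(F) = (-1 + F)²
(3050 + (r(-11) - 413))/(-3090 - 3878) = (3050 + ((-1 - 11)² - 413))/(-3090 - 3878) = (3050 + ((-12)² - 413))/(-6968) = (3050 + (144 - 413))*(-1/6968) = (3050 - 269)*(-1/6968) = 2781*(-1/6968) = -2781/6968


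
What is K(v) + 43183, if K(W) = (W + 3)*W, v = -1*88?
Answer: 50663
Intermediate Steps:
v = -88
K(W) = W*(3 + W) (K(W) = (3 + W)*W = W*(3 + W))
K(v) + 43183 = -88*(3 - 88) + 43183 = -88*(-85) + 43183 = 7480 + 43183 = 50663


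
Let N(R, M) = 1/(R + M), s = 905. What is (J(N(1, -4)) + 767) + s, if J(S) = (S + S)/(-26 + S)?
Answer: 132090/79 ≈ 1672.0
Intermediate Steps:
N(R, M) = 1/(M + R)
J(S) = 2*S/(-26 + S) (J(S) = (2*S)/(-26 + S) = 2*S/(-26 + S))
(J(N(1, -4)) + 767) + s = (2/((-4 + 1)*(-26 + 1/(-4 + 1))) + 767) + 905 = (2/(-3*(-26 + 1/(-3))) + 767) + 905 = (2*(-⅓)/(-26 - ⅓) + 767) + 905 = (2*(-⅓)/(-79/3) + 767) + 905 = (2*(-⅓)*(-3/79) + 767) + 905 = (2/79 + 767) + 905 = 60595/79 + 905 = 132090/79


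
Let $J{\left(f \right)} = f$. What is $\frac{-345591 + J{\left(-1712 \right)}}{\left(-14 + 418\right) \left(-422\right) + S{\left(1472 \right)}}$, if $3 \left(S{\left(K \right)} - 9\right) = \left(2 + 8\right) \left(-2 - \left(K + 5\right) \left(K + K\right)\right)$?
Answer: $\frac{347303}{14664779} \approx 0.023683$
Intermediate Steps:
$S{\left(K \right)} = \frac{7}{3} - \frac{20 K \left(5 + K\right)}{3}$ ($S{\left(K \right)} = 9 + \frac{\left(2 + 8\right) \left(-2 - \left(K + 5\right) \left(K + K\right)\right)}{3} = 9 + \frac{10 \left(-2 - \left(5 + K\right) 2 K\right)}{3} = 9 + \frac{10 \left(-2 - 2 K \left(5 + K\right)\right)}{3} = 9 + \frac{-20 - 20 K \left(5 + K\right)}{3} = 9 - \left(\frac{20}{3} + \frac{20 K \left(5 + K\right)}{3}\right) = \frac{7}{3} - \frac{20 K \left(5 + K\right)}{3}$)
$\frac{-345591 + J{\left(-1712 \right)}}{\left(-14 + 418\right) \left(-422\right) + S{\left(1472 \right)}} = \frac{-345591 - 1712}{\left(-14 + 418\right) \left(-422\right) - \left(\frac{147193}{3} + \frac{43335680}{3}\right)} = - \frac{347303}{404 \left(-422\right) - 14494291} = - \frac{347303}{-170488 - 14494291} = - \frac{347303}{-14664779} = \left(-347303\right) \left(- \frac{1}{14664779}\right) = \frac{347303}{14664779}$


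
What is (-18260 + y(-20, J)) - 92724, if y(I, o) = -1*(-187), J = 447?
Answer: -110797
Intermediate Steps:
y(I, o) = 187
(-18260 + y(-20, J)) - 92724 = (-18260 + 187) - 92724 = -18073 - 92724 = -110797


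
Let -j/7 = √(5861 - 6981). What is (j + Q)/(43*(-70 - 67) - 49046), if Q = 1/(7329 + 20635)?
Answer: -1/1536258268 + 28*I*√70/54937 ≈ -6.5093e-10 + 0.0042642*I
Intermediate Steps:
Q = 1/27964 ≈ 3.5760e-5
j = -28*I*√70 (j = -7*√(5861 - 6981) = -28*I*√70 ≈ -234.26*I)
(j + Q)/(43*(-70 - 67) - 49046) = (-28*I*√70 + 1/27964)/(43*(-70 - 67) - 49046) = (1/27964 - 28*I*√70)/(43*(-137) - 49046) = (1/27964 - 28*I*√70)/(-5891 - 49046) = (1/27964 - 28*I*√70)/(-54937) = (1/27964 - 28*I*√70)*(-1/54937) = -1/1536258268 + 28*I*√70/54937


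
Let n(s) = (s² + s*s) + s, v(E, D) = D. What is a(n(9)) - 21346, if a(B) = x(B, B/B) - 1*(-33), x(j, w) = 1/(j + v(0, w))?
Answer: -3665835/172 ≈ -21313.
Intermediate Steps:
n(s) = s + 2*s² (n(s) = (s² + s²) + s = 2*s² + s = s + 2*s²)
x(j, w) = 1/(j + w)
a(B) = 33 + 1/(1 + B) (a(B) = 1/(B + B/B) - 1*(-33) = 1/(B + 1) + 33 = 1/(1 + B) + 33 = 33 + 1/(1 + B))
a(n(9)) - 21346 = (34 + 33*(9*(1 + 2*9)))/(1 + 9*(1 + 2*9)) - 21346 = (34 + 33*(9*(1 + 18)))/(1 + 9*(1 + 18)) - 21346 = (34 + 33*(9*19))/(1 + 9*19) - 21346 = (34 + 33*171)/(1 + 171) - 21346 = (34 + 5643)/172 - 21346 = (1/172)*5677 - 21346 = 5677/172 - 21346 = -3665835/172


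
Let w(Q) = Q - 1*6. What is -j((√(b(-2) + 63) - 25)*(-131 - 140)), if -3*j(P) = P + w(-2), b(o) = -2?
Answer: 6767/3 - 271*√61/3 ≈ 1550.1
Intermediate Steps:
w(Q) = -6 + Q (w(Q) = Q - 6 = -6 + Q)
j(P) = 8/3 - P/3 (j(P) = -(P + (-6 - 2))/3 = -(P - 8)/3 = -(-8 + P)/3 = 8/3 - P/3)
-j((√(b(-2) + 63) - 25)*(-131 - 140)) = -(8/3 - (√(-2 + 63) - 25)*(-131 - 140)/3) = -(8/3 - (√61 - 25)*(-271)/3) = -(8/3 - (-25 + √61)*(-271)/3) = -(8/3 - (6775 - 271*√61)/3) = -(8/3 + (-6775/3 + 271*√61/3)) = -(-6767/3 + 271*√61/3) = 6767/3 - 271*√61/3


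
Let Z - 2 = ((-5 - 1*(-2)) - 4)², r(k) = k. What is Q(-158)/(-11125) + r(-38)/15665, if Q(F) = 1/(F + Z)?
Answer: -9043717/3729444875 ≈ -0.0024249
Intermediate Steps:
Z = 51 (Z = 2 + ((-5 - 1*(-2)) - 4)² = 2 + ((-5 + 2) - 4)² = 2 + (-3 - 4)² = 2 + (-7)² = 2 + 49 = 51)
Q(F) = 1/(51 + F) (Q(F) = 1/(F + 51) = 1/(51 + F))
Q(-158)/(-11125) + r(-38)/15665 = 1/((51 - 158)*(-11125)) - 38/15665 = -1/11125/(-107) - 38*1/15665 = -1/107*(-1/11125) - 38/15665 = 1/1190375 - 38/15665 = -9043717/3729444875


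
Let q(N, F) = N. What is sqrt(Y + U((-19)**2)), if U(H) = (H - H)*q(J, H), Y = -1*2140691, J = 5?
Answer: I*sqrt(2140691) ≈ 1463.1*I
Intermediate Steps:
Y = -2140691
U(H) = 0 (U(H) = (H - H)*5 = 0*5 = 0)
sqrt(Y + U((-19)**2)) = sqrt(-2140691 + 0) = sqrt(-2140691) = I*sqrt(2140691)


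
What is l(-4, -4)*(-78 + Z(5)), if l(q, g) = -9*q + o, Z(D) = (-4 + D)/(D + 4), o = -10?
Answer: -18226/9 ≈ -2025.1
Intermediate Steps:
Z(D) = (-4 + D)/(4 + D)
l(q, g) = -10 - 9*q (l(q, g) = -9*q - 10 = -10 - 9*q)
l(-4, -4)*(-78 + Z(5)) = (-10 - 9*(-4))*(-78 + (-4 + 5)/(4 + 5)) = (-10 + 36)*(-78 + 1/9) = 26*(-78 + (1/9)*1) = 26*(-78 + 1/9) = 26*(-701/9) = -18226/9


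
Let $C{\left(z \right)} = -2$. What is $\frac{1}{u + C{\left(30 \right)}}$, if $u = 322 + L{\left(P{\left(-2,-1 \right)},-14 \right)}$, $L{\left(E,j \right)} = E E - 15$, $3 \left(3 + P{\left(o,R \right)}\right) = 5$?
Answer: $\frac{9}{2761} \approx 0.0032597$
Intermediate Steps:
$P{\left(o,R \right)} = - \frac{4}{3}$ ($P{\left(o,R \right)} = -3 + \frac{1}{3} \cdot 5 = -3 + \frac{5}{3} = - \frac{4}{3}$)
$L{\left(E,j \right)} = -15 + E^{2}$ ($L{\left(E,j \right)} = E^{2} - 15 = -15 + E^{2}$)
$u = \frac{2779}{9}$ ($u = 322 - \left(15 - \left(- \frac{4}{3}\right)^{2}\right) = 322 + \left(-15 + \frac{16}{9}\right) = 322 - \frac{119}{9} = \frac{2779}{9} \approx 308.78$)
$\frac{1}{u + C{\left(30 \right)}} = \frac{1}{\frac{2779}{9} - 2} = \frac{1}{\frac{2761}{9}} = \frac{9}{2761}$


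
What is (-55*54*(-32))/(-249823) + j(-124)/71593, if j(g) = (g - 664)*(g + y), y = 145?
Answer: -10938269724/17885578039 ≈ -0.61157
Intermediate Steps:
j(g) = (-664 + g)*(145 + g) (j(g) = (g - 664)*(g + 145) = (-664 + g)*(145 + g))
(-55*54*(-32))/(-249823) + j(-124)/71593 = (-55*54*(-32))/(-249823) + (-96280 + (-124)² - 519*(-124))/71593 = -2970*(-32)*(-1/249823) + (-96280 + 15376 + 64356)*(1/71593) = 95040*(-1/249823) - 16548*1/71593 = -95040/249823 - 16548/71593 = -10938269724/17885578039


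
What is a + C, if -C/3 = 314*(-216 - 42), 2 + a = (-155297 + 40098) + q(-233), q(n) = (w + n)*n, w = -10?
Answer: 184454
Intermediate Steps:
q(n) = n*(-10 + n) (q(n) = (-10 + n)*n = n*(-10 + n))
a = -58582 (a = -2 + ((-155297 + 40098) - 233*(-10 - 233)) = -2 + (-115199 - 233*(-243)) = -2 + (-115199 + 56619) = -2 - 58580 = -58582)
C = 243036 (C = -942*(-216 - 42) = -942*(-258) = -3*(-81012) = 243036)
a + C = -58582 + 243036 = 184454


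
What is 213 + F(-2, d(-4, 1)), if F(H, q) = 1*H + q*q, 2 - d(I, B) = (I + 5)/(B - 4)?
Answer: 1948/9 ≈ 216.44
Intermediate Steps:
d(I, B) = 2 - (5 + I)/(-4 + B) (d(I, B) = 2 - (I + 5)/(B - 4) = 2 - (5 + I)/(-4 + B))
F(H, q) = H + q²
213 + F(-2, d(-4, 1)) = 213 + (-2 + ((-13 - 1*(-4) + 2*1)/(-4 + 1))²) = 213 + (-2 + ((-13 + 4 + 2)/(-3))²) = 213 + (-2 + (-⅓*(-7))²) = 213 + (-2 + (7/3)²) = 213 + (-2 + 49/9) = 213 + 31/9 = 1948/9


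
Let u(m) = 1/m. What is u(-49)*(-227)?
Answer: 227/49 ≈ 4.6327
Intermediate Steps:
u(-49)*(-227) = -227/(-49) = -1/49*(-227) = 227/49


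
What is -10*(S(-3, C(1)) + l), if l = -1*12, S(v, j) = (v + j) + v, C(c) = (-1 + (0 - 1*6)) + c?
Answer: 240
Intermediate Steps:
C(c) = -7 + c (C(c) = (-1 + (0 - 6)) + c = (-1 - 6) + c = -7 + c)
S(v, j) = j + 2*v (S(v, j) = (j + v) + v = j + 2*v)
l = -12
-10*(S(-3, C(1)) + l) = -10*(((-7 + 1) + 2*(-3)) - 12) = -10*((-6 - 6) - 12) = -10*(-12 - 12) = -10*(-24) = 240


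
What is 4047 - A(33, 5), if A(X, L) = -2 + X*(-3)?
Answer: 4148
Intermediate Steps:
A(X, L) = -2 - 3*X
4047 - A(33, 5) = 4047 - (-2 - 3*33) = 4047 - (-2 - 99) = 4047 - 1*(-101) = 4047 + 101 = 4148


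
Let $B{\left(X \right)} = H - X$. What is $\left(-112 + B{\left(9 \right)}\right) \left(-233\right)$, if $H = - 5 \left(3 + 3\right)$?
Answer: $35183$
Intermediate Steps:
$H = -30$ ($H = \left(-5\right) 6 = -30$)
$B{\left(X \right)} = -30 - X$
$\left(-112 + B{\left(9 \right)}\right) \left(-233\right) = \left(-112 - 39\right) \left(-233\right) = \left(-151\right) \left(-233\right) = 35183$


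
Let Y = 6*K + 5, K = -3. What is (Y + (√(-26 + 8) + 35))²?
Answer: 466 + 132*I*√2 ≈ 466.0 + 186.68*I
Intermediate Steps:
Y = -13 (Y = 6*(-3) + 5 = -18 + 5 = -13)
(Y + (√(-26 + 8) + 35))² = (-13 + (√(-26 + 8) + 35))² = (-13 + (√(-18) + 35))² = (-13 + (3*I*√2 + 35))² = (-13 + (35 + 3*I*√2))² = (22 + 3*I*√2)²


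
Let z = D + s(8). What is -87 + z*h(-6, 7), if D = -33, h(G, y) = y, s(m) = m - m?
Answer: -318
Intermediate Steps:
s(m) = 0
z = -33 (z = -33 + 0 = -33)
-87 + z*h(-6, 7) = -87 - 33*7 = -87 - 231 = -318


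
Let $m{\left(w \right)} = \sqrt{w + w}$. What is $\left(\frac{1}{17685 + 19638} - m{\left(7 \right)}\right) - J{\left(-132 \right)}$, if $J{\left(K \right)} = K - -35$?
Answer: $\frac{3620332}{37323} - \sqrt{14} \approx 93.258$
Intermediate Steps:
$m{\left(w \right)} = \sqrt{2} \sqrt{w}$ ($m{\left(w \right)} = \sqrt{2 w} = \sqrt{2} \sqrt{w}$)
$J{\left(K \right)} = 35 + K$ ($J{\left(K \right)} = K + 35 = 35 + K$)
$\left(\frac{1}{17685 + 19638} - m{\left(7 \right)}\right) - J{\left(-132 \right)} = \left(\frac{1}{17685 + 19638} - \sqrt{2} \sqrt{7}\right) - \left(35 - 132\right) = \left(\frac{1}{37323} - \sqrt{14}\right) - -97 = \left(\frac{1}{37323} - \sqrt{14}\right) + 97 = \frac{3620332}{37323} - \sqrt{14}$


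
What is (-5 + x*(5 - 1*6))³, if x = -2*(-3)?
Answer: -1331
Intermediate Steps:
x = 6
(-5 + x*(5 - 1*6))³ = (-5 + 6*(5 - 1*6))³ = (-5 + 6*(5 - 6))³ = (-5 + 6*(-1))³ = (-5 - 6)³ = (-11)³ = -1331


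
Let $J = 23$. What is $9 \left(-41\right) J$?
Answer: $-8487$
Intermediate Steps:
$9 \left(-41\right) J = 9 \left(-41\right) 23 = \left(-369\right) 23 = -8487$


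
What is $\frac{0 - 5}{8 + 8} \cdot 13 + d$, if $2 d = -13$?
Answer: $- \frac{169}{16} \approx -10.563$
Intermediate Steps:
$d = - \frac{13}{2}$ ($d = \frac{1}{2} \left(-13\right) = - \frac{13}{2} \approx -6.5$)
$\frac{0 - 5}{8 + 8} \cdot 13 + d = \frac{0 - 5}{8 + 8} \cdot 13 - \frac{13}{2} = - \frac{5}{16} \cdot 13 - \frac{13}{2} = \left(-5\right) \frac{1}{16} \cdot 13 - \frac{13}{2} = \left(- \frac{5}{16}\right) 13 - \frac{13}{2} = - \frac{65}{16} - \frac{13}{2} = - \frac{169}{16}$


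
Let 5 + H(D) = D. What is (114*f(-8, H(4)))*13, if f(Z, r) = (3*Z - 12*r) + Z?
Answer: -29640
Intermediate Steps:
H(D) = -5 + D
f(Z, r) = -12*r + 4*Z (f(Z, r) = (-12*r + 3*Z) + Z = -12*r + 4*Z)
(114*f(-8, H(4)))*13 = (114*(-12*(-5 + 4) + 4*(-8)))*13 = (114*(-12*(-1) - 32))*13 = (114*(12 - 32))*13 = (114*(-20))*13 = -2280*13 = -29640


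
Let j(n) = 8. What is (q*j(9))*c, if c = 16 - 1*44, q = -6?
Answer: 1344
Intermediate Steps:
c = -28 (c = 16 - 44 = -28)
(q*j(9))*c = -6*8*(-28) = -48*(-28) = 1344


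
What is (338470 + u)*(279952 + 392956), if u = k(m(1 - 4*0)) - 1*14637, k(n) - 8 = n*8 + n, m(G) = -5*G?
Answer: 217884918768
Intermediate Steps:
k(n) = 8 + 9*n (k(n) = 8 + (n*8 + n) = 8 + (8*n + n) = 8 + 9*n)
u = -14674 (u = (8 + 9*(-5*(1 - 4*0))) - 1*14637 = (8 + 9*(-5*(1 + 0))) - 14637 = (8 + 9*(-5*1)) - 14637 = (8 + 9*(-5)) - 14637 = (8 - 45) - 14637 = -37 - 14637 = -14674)
(338470 + u)*(279952 + 392956) = (338470 - 14674)*(279952 + 392956) = 323796*672908 = 217884918768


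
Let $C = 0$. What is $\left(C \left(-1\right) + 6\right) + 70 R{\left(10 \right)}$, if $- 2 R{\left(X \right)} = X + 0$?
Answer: $-344$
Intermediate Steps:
$R{\left(X \right)} = - \frac{X}{2}$ ($R{\left(X \right)} = - \frac{X + 0}{2} = - \frac{X}{2}$)
$\left(C \left(-1\right) + 6\right) + 70 R{\left(10 \right)} = \left(0 \left(-1\right) + 6\right) + 70 \left(\left(- \frac{1}{2}\right) 10\right) = \left(0 + 6\right) + 70 \left(-5\right) = 6 - 350 = -344$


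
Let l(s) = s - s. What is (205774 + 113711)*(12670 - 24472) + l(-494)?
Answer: -3770561970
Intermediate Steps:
l(s) = 0
(205774 + 113711)*(12670 - 24472) + l(-494) = (205774 + 113711)*(12670 - 24472) + 0 = 319485*(-11802) + 0 = -3770561970 + 0 = -3770561970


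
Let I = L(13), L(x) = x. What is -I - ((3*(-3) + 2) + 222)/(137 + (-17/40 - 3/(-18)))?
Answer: -239117/16409 ≈ -14.572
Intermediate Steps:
I = 13
-I - ((3*(-3) + 2) + 222)/(137 + (-17/40 - 3/(-18))) = -1*13 - ((3*(-3) + 2) + 222)/(137 + (-17/40 - 3/(-18))) = -13 - ((-9 + 2) + 222)/(137 + (-17*1/40 - 3*(-1/18))) = -13 - (-7 + 222)/(137 + (-17/40 + ⅙)) = -13 - 215/(137 - 31/120) = -13 - 215/16409/120 = -13 - 215*120/16409 = -13 - 1*25800/16409 = -13 - 25800/16409 = -239117/16409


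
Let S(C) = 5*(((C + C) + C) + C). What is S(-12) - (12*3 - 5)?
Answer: -271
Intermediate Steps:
S(C) = 20*C (S(C) = 5*((2*C + C) + C) = 5*(3*C + C) = 5*(4*C) = 20*C)
S(-12) - (12*3 - 5) = 20*(-12) - (12*3 - 5) = -240 - (36 - 5) = -240 - 1*31 = -240 - 31 = -271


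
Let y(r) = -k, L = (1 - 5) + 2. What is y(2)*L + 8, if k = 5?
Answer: 18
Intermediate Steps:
L = -2 (L = -4 + 2 = -2)
y(r) = -5 (y(r) = -1*5 = -5)
y(2)*L + 8 = -5*(-2) + 8 = 10 + 8 = 18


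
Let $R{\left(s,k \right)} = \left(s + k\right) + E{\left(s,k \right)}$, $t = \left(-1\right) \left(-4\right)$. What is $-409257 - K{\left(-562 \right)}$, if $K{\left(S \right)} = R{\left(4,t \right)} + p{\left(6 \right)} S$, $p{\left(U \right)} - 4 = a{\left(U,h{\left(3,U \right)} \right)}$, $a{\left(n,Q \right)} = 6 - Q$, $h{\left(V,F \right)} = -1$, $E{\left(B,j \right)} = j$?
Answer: $-403087$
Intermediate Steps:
$t = 4$
$p{\left(U \right)} = 11$ ($p{\left(U \right)} = 4 + \left(6 - -1\right) = 4 + \left(6 + 1\right) = 4 + 7 = 11$)
$R{\left(s,k \right)} = s + 2 k$ ($R{\left(s,k \right)} = \left(s + k\right) + k = \left(k + s\right) + k = s + 2 k$)
$K{\left(S \right)} = 12 + 11 S$ ($K{\left(S \right)} = \left(4 + 2 \cdot 4\right) + 11 S = \left(4 + 8\right) + 11 S = 12 + 11 S$)
$-409257 - K{\left(-562 \right)} = -409257 - \left(12 + 11 \left(-562\right)\right) = -409257 - \left(12 - 6182\right) = -409257 - -6170 = -409257 + 6170 = -403087$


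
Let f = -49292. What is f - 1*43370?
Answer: -92662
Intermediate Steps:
f - 1*43370 = -49292 - 1*43370 = -49292 - 43370 = -92662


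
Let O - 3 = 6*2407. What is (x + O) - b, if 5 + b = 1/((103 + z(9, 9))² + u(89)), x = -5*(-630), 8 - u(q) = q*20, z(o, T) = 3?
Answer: 166566399/9464 ≈ 17600.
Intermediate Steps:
u(q) = 8 - 20*q (u(q) = 8 - q*20 = 8 - 20*q)
x = 3150
O = 14445 (O = 3 + 6*2407 = 3 + 14442 = 14445)
b = -47319/9464 (b = -5 + 1/((103 + 3)² + (8 - 20*89)) = -5 + 1/(106² + (8 - 1780)) = -5 + 1/(11236 - 1772) = -5 + 1/9464 = -47319/9464 ≈ -4.9999)
(x + O) - b = (3150 + 14445) - 1*(-47319/9464) = 17595 + 47319/9464 = 166566399/9464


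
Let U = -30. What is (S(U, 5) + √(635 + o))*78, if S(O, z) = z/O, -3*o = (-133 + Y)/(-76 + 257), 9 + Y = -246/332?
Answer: -13 + 65*√206456852514/15023 ≈ 1952.9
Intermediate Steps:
Y = -1617/166 (Y = -9 - 246/332 = -9 - 246*1/332 = -9 - 123/166 = -1617/166 ≈ -9.7410)
o = 23695/90138 (o = -(-133 - 1617/166)/(3*(-76 + 257)) = -(-23695)/(498*181) = -⅓*(-23695/30046) = 23695/90138 ≈ 0.26287)
(S(U, 5) + √(635 + o))*78 = (5/(-30) + √(635 + 23695/90138))*78 = (5*(-1/30) + √(57261325/90138))*78 = (-⅙ + 5*√206456852514/90138)*78 = -13 + 65*√206456852514/15023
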